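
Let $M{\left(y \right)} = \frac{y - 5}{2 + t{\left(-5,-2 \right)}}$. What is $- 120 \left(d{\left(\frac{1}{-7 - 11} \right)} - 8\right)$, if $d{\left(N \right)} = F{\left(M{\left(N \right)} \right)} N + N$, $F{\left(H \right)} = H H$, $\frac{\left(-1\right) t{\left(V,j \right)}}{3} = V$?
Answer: $\frac{67927505}{70227} \approx 967.26$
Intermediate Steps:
$t{\left(V,j \right)} = - 3 V$
$M{\left(y \right)} = - \frac{5}{17} + \frac{y}{17}$ ($M{\left(y \right)} = \frac{y - 5}{2 - -15} = \frac{-5 + y}{2 + 15} = \frac{-5 + y}{17} = \left(-5 + y\right) \frac{1}{17} = - \frac{5}{17} + \frac{y}{17}$)
$F{\left(H \right)} = H^{2}$
$d{\left(N \right)} = N + N \left(- \frac{5}{17} + \frac{N}{17}\right)^{2}$ ($d{\left(N \right)} = \left(- \frac{5}{17} + \frac{N}{17}\right)^{2} N + N = N \left(- \frac{5}{17} + \frac{N}{17}\right)^{2} + N = N + N \left(- \frac{5}{17} + \frac{N}{17}\right)^{2}$)
$- 120 \left(d{\left(\frac{1}{-7 - 11} \right)} - 8\right) = - 120 \left(\frac{289 + \left(-5 + \frac{1}{-7 - 11}\right)^{2}}{289 \left(-7 - 11\right)} - 8\right) = - 120 \left(\frac{289 + \left(-5 + \frac{1}{-18}\right)^{2}}{289 \left(-18\right)} - 8\right) = - 120 \left(\frac{1}{289} \left(- \frac{1}{18}\right) \left(289 + \left(-5 - \frac{1}{18}\right)^{2}\right) - 8\right) = - 120 \left(\frac{1}{289} \left(- \frac{1}{18}\right) \left(289 + \left(- \frac{91}{18}\right)^{2}\right) - 8\right) = - 120 \left(\frac{1}{289} \left(- \frac{1}{18}\right) \left(289 + \frac{8281}{324}\right) - 8\right) = - 120 \left(\frac{1}{289} \left(- \frac{1}{18}\right) \frac{101917}{324} - 8\right) = - 120 \left(- \frac{101917}{1685448} - 8\right) = \left(-120\right) \left(- \frac{13585501}{1685448}\right) = \frac{67927505}{70227}$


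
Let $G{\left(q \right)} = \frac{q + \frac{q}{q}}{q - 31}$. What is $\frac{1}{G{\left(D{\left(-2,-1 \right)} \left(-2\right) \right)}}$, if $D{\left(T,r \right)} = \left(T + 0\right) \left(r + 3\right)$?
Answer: $- \frac{23}{9} \approx -2.5556$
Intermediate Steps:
$D{\left(T,r \right)} = T \left(3 + r\right)$
$G{\left(q \right)} = \frac{1 + q}{-31 + q}$ ($G{\left(q \right)} = \frac{q + 1}{-31 + q} = \frac{1 + q}{-31 + q}$)
$\frac{1}{G{\left(D{\left(-2,-1 \right)} \left(-2\right) \right)}} = \frac{1}{\frac{1}{-31 + - 2 \left(3 - 1\right) \left(-2\right)} \left(1 + - 2 \left(3 - 1\right) \left(-2\right)\right)} = \frac{1}{\frac{1}{-31 + \left(-2\right) 2 \left(-2\right)} \left(1 + \left(-2\right) 2 \left(-2\right)\right)} = \frac{1}{\frac{1}{-31 - -8} \left(1 - -8\right)} = \frac{1}{\frac{1}{-31 + 8} \left(1 + 8\right)} = \frac{1}{\frac{1}{-23} \cdot 9} = \frac{1}{\left(- \frac{1}{23}\right) 9} = \frac{1}{- \frac{9}{23}} = - \frac{23}{9}$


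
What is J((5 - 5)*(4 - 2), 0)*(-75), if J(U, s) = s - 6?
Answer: 450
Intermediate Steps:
J(U, s) = -6 + s
J((5 - 5)*(4 - 2), 0)*(-75) = (-6 + 0)*(-75) = -6*(-75) = 450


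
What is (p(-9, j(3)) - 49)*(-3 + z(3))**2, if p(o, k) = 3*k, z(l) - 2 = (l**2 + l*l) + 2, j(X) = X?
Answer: -14440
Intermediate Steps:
z(l) = 4 + 2*l**2 (z(l) = 2 + ((l**2 + l*l) + 2) = 2 + ((l**2 + l**2) + 2) = 2 + (2*l**2 + 2) = 2 + (2 + 2*l**2) = 4 + 2*l**2)
(p(-9, j(3)) - 49)*(-3 + z(3))**2 = (3*3 - 49)*(-3 + (4 + 2*3**2))**2 = (9 - 49)*(-3 + (4 + 2*9))**2 = -40*(-3 + (4 + 18))**2 = -40*(-3 + 22)**2 = -40*19**2 = -40*361 = -14440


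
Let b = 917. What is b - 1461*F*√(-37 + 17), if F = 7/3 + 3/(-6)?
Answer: 917 - 5357*I*√5 ≈ 917.0 - 11979.0*I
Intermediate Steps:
F = 11/6 (F = 7*(⅓) + 3*(-⅙) = 7/3 - ½ = 11/6 ≈ 1.8333)
b - 1461*F*√(-37 + 17) = 917 - 5357*√(-37 + 17)/2 = 917 - 5357*√(-20)/2 = 917 - 5357*2*I*√5/2 = 917 - 5357*I*√5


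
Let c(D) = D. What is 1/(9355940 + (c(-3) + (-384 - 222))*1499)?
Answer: 1/8443049 ≈ 1.1844e-7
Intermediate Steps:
1/(9355940 + (c(-3) + (-384 - 222))*1499) = 1/(9355940 + (-3 + (-384 - 222))*1499) = 1/(9355940 + (-3 - 606)*1499) = 1/(9355940 - 609*1499) = 1/(9355940 - 912891) = 1/8443049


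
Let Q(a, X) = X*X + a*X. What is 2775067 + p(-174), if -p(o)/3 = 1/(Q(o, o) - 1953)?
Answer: 54205383710/19533 ≈ 2.7751e+6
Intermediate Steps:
Q(a, X) = X² + X*a
p(o) = -3/(-1953 + 2*o²) (p(o) = -3/(o*(o + o) - 1953) = -3/(o*(2*o) - 1953) = -3/(2*o² - 1953) = -3/(-1953 + 2*o²))
2775067 + p(-174) = 2775067 - 3/(-1953 + 2*(-174)²) = 2775067 - 3/(-1953 + 2*30276) = 2775067 - 3/(-1953 + 60552) = 2775067 - 3/58599 = 2775067 - 3*1/58599 = 2775067 - 1/19533 = 54205383710/19533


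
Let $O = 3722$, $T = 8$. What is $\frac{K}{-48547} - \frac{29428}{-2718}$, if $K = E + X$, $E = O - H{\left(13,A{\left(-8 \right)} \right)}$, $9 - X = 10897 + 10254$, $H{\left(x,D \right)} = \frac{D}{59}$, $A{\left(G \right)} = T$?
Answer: $\frac{43541676814}{3892547007} \approx 11.186$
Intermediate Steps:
$A{\left(G \right)} = 8$
$H{\left(x,D \right)} = \frac{D}{59}$ ($H{\left(x,D \right)} = D \frac{1}{59} = \frac{D}{59}$)
$X = -21142$ ($X = 9 - \left(10897 + 10254\right) = 9 - 21151 = -21142$)
$E = \frac{219590}{59}$ ($E = 3722 - \frac{1}{59} \cdot 8 = 3722 - \frac{8}{59} = \frac{219590}{59} \approx 3721.9$)
$K = - \frac{1027788}{59}$ ($K = \frac{219590}{59} - 21142 = - \frac{1027788}{59} \approx -17420.0$)
$\frac{K}{-48547} - \frac{29428}{-2718} = - \frac{1027788}{59 \left(-48547\right)} - \frac{29428}{-2718} = \left(- \frac{1027788}{59}\right) \left(- \frac{1}{48547}\right) - - \frac{14714}{1359} = \frac{1027788}{2864273} + \frac{14714}{1359} = \frac{43541676814}{3892547007}$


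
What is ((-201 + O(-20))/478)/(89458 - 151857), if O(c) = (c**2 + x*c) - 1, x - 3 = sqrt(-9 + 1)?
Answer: -3/648407 + 20*I*sqrt(2)/14913361 ≈ -4.6267e-6 + 1.8966e-6*I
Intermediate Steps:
x = 3 + 2*I*sqrt(2) (x = 3 + sqrt(-9 + 1) = 3 + sqrt(-8) = 3 + 2*I*sqrt(2) ≈ 3.0 + 2.8284*I)
O(c) = -1 + c**2 + c*(3 + 2*I*sqrt(2)) (O(c) = (c**2 + (3 + 2*I*sqrt(2))*c) - 1 = (c**2 + c*(3 + 2*I*sqrt(2))) - 1 = -1 + c**2 + c*(3 + 2*I*sqrt(2)))
((-201 + O(-20))/478)/(89458 - 151857) = ((-201 + (-1 + (-20)**2 - 20*(3 + 2*I*sqrt(2))))/478)/(89458 - 151857) = ((-201 + (-1 + 400 + (-60 - 40*I*sqrt(2))))/478)/(-62399) = ((-201 + (339 - 40*I*sqrt(2)))/478)*(-1/62399) = ((138 - 40*I*sqrt(2))/478)*(-1/62399) = (69/239 - 20*I*sqrt(2)/239)*(-1/62399) = -3/648407 + 20*I*sqrt(2)/14913361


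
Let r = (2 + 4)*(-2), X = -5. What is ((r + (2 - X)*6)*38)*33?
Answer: 37620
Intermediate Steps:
r = -12 (r = 6*(-2) = -12)
((r + (2 - X)*6)*38)*33 = ((-12 + (2 - 1*(-5))*6)*38)*33 = ((-12 + (2 + 5)*6)*38)*33 = ((-12 + 7*6)*38)*33 = ((-12 + 42)*38)*33 = (30*38)*33 = 1140*33 = 37620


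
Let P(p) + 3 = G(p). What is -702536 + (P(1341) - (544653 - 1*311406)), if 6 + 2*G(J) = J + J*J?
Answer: -35978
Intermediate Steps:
G(J) = -3 + J/2 + J**2/2 (G(J) = -3 + (J + J*J)/2 = -3 + (J + J**2)/2 = -3 + (J/2 + J**2/2) = -3 + J/2 + J**2/2)
P(p) = -6 + p/2 + p**2/2 (P(p) = -3 + (-3 + p/2 + p**2/2) = -6 + p/2 + p**2/2)
-702536 + (P(1341) - (544653 - 1*311406)) = -702536 + ((-6 + (1/2)*1341 + (1/2)*1341**2) - (544653 - 1*311406)) = -702536 + ((-6 + 1341/2 + (1/2)*1798281) - (544653 - 311406)) = -702536 + ((-6 + 1341/2 + 1798281/2) - 1*233247) = -702536 + (899805 - 233247) = -702536 + 666558 = -35978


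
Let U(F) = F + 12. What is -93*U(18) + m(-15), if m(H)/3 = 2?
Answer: -2784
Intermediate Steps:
m(H) = 6 (m(H) = 3*2 = 6)
U(F) = 12 + F
-93*U(18) + m(-15) = -93*(12 + 18) + 6 = -93*30 + 6 = -2790 + 6 = -2784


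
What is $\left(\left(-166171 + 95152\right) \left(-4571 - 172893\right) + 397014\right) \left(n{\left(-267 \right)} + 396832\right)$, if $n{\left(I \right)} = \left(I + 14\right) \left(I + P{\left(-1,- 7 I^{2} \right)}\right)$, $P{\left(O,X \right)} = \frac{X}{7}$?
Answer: $233174989211415000$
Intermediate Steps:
$P{\left(O,X \right)} = \frac{X}{7}$ ($P{\left(O,X \right)} = X \frac{1}{7} = \frac{X}{7}$)
$n{\left(I \right)} = \left(14 + I\right) \left(I - I^{2}\right)$ ($n{\left(I \right)} = \left(I + 14\right) \left(I + \frac{\left(-7\right) I^{2}}{7}\right) = \left(14 + I\right) \left(I - I^{2}\right)$)
$\left(\left(-166171 + 95152\right) \left(-4571 - 172893\right) + 397014\right) \left(n{\left(-267 \right)} + 396832\right) = \left(\left(-166171 + 95152\right) \left(-4571 - 172893\right) + 397014\right) \left(- 267 \left(14 - \left(-267\right)^{2} - -3471\right) + 396832\right) = \left(\left(-71019\right) \left(-177464\right) + 397014\right) \left(- 267 \left(14 - 71289 + 3471\right) + 396832\right) = \left(12603315816 + 397014\right) \left(- 267 \left(14 - 71289 + 3471\right) + 396832\right) = 12603712830 \left(\left(-267\right) \left(-67804\right) + 396832\right) = 12603712830 \left(18103668 + 396832\right) = 12603712830 \cdot 18500500 = 233174989211415000$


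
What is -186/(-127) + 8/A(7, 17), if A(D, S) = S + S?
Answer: 3670/2159 ≈ 1.6999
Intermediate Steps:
A(D, S) = 2*S
-186/(-127) + 8/A(7, 17) = -186/(-127) + 8/((2*17)) = -186*(-1/127) + 8/34 = 186/127 + 8*(1/34) = 186/127 + 4/17 = 3670/2159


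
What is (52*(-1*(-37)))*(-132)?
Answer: -253968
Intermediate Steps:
(52*(-1*(-37)))*(-132) = (52*37)*(-132) = 1924*(-132) = -253968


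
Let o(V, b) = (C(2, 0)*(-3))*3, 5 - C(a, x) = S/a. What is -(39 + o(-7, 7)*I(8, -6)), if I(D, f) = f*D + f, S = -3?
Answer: -3198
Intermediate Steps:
I(D, f) = f + D*f (I(D, f) = D*f + f = f + D*f)
C(a, x) = 5 + 3/a (C(a, x) = 5 - (-3)/a = 5 + 3/a)
o(V, b) = -117/2 (o(V, b) = ((5 + 3/2)*(-3))*3 = ((13/2)*(-3))*3 = -39/2*3 = -117/2)
-(39 + o(-7, 7)*I(8, -6)) = -(39 - (-351)*(1 + 8)) = -(39 - (-351)*9) = -(39 - 117/2*(-54)) = -(39 + 3159) = -1*3198 = -3198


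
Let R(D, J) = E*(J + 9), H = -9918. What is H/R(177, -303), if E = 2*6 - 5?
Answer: 1653/343 ≈ 4.8192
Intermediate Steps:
E = 7 (E = 12 - 5 = 7)
R(D, J) = 63 + 7*J (R(D, J) = 7*(J + 9) = 7*(9 + J) = 63 + 7*J)
H/R(177, -303) = -9918/(63 + 7*(-303)) = -9918/(63 - 2121) = -9918/(-2058) = -9918*(-1/2058) = 1653/343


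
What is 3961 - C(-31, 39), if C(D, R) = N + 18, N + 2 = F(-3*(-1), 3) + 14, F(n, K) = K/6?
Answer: 7861/2 ≈ 3930.5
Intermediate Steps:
F(n, K) = K/6 (F(n, K) = K*(1/6) = K/6)
N = 25/2 (N = -2 + ((1/6)*3 + 14) = -2 + (1/2 + 14) = -2 + 29/2 = 25/2 ≈ 12.500)
C(D, R) = 61/2 (C(D, R) = 25/2 + 18 = 61/2)
3961 - C(-31, 39) = 3961 - 1*61/2 = 3961 - 61/2 = 7861/2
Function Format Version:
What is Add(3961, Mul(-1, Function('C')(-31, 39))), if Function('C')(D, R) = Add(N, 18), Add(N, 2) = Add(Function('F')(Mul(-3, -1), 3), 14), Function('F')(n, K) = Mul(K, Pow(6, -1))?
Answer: Rational(7861, 2) ≈ 3930.5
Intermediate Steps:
Function('F')(n, K) = Mul(Rational(1, 6), K) (Function('F')(n, K) = Mul(K, Rational(1, 6)) = Mul(Rational(1, 6), K))
N = Rational(25, 2) (N = Add(-2, Add(Mul(Rational(1, 6), 3), 14)) = Add(-2, Add(Rational(1, 2), 14)) = Add(-2, Rational(29, 2)) = Rational(25, 2) ≈ 12.500)
Function('C')(D, R) = Rational(61, 2) (Function('C')(D, R) = Add(Rational(25, 2), 18) = Rational(61, 2))
Add(3961, Mul(-1, Function('C')(-31, 39))) = Add(3961, Mul(-1, Rational(61, 2))) = Add(3961, Rational(-61, 2)) = Rational(7861, 2)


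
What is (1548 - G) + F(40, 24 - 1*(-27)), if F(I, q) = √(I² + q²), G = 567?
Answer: 981 + √4201 ≈ 1045.8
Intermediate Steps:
(1548 - G) + F(40, 24 - 1*(-27)) = (1548 - 1*567) + √(40² + (24 - 1*(-27))²) = (1548 - 567) + √(1600 + (24 + 27)²) = 981 + √(1600 + 51²) = 981 + √(1600 + 2601) = 981 + √4201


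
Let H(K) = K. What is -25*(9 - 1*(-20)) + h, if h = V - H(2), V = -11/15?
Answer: -10916/15 ≈ -727.73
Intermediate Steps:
V = -11/15 (V = -11*1/15 = -11/15 ≈ -0.73333)
h = -41/15 (h = -11/15 - 1*2 = -11/15 - 2 = -41/15 ≈ -2.7333)
-25*(9 - 1*(-20)) + h = -25*(9 - 1*(-20)) - 41/15 = -25*(9 + 20) - 41/15 = -25*29 - 41/15 = -725 - 41/15 = -10916/15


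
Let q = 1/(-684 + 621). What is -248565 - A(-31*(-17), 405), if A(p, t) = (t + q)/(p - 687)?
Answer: -1252754843/5040 ≈ -2.4856e+5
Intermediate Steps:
q = -1/63 (q = 1/(-63) = -1/63 ≈ -0.015873)
A(p, t) = (-1/63 + t)/(-687 + p) (A(p, t) = (t - 1/63)/(p - 687) = (-1/63 + t)/(-687 + p))
-248565 - A(-31*(-17), 405) = -248565 - (-1/63 + 405)/(-687 - 31*(-17)) = -248565 - 25514/((-687 + 527)*63) = -248565 - 25514/((-160)*63) = -248565 - (-1)*25514/(160*63) = -248565 - 1*(-12757/5040) = -248565 + 12757/5040 = -1252754843/5040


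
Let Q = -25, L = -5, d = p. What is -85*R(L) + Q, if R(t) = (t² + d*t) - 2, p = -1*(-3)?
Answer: -705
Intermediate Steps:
p = 3
d = 3
R(t) = -2 + t² + 3*t (R(t) = (t² + 3*t) - 2 = -2 + t² + 3*t)
-85*R(L) + Q = -85*(-2 + (-5)² + 3*(-5)) - 25 = -85*(-2 + 25 - 15) - 25 = -85*8 - 25 = -680 - 25 = -705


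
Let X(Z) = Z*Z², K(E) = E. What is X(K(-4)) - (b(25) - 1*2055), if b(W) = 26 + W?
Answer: 1940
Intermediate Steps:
X(Z) = Z³
X(K(-4)) - (b(25) - 1*2055) = (-4)³ - ((26 + 25) - 1*2055) = -64 - (51 - 2055) = -64 - 1*(-2004) = -64 + 2004 = 1940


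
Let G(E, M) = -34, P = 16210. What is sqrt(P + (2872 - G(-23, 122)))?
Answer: 18*sqrt(59) ≈ 138.26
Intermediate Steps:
sqrt(P + (2872 - G(-23, 122))) = sqrt(16210 + (2872 - 1*(-34))) = sqrt(16210 + (2872 + 34)) = sqrt(16210 + 2906) = sqrt(19116) = 18*sqrt(59)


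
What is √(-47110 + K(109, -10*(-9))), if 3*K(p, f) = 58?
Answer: 2*I*√105954/3 ≈ 217.0*I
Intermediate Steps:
K(p, f) = 58/3 (K(p, f) = (⅓)*58 = 58/3)
√(-47110 + K(109, -10*(-9))) = √(-47110 + 58/3) = √(-141272/3) = 2*I*√105954/3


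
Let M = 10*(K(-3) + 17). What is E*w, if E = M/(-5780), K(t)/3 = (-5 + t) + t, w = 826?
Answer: 6608/289 ≈ 22.865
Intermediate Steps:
K(t) = -15 + 6*t (K(t) = 3*((-5 + t) + t) = 3*(-5 + 2*t) = -15 + 6*t)
M = -160 (M = 10*((-15 + 6*(-3)) + 17) = 10*((-15 - 18) + 17) = 10*(-33 + 17) = 10*(-16) = -160)
E = 8/289 (E = -160/(-5780) = -160*(-1/5780) = 8/289 ≈ 0.027682)
E*w = (8/289)*826 = 6608/289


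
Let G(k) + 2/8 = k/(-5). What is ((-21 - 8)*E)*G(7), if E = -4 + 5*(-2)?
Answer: -6699/10 ≈ -669.90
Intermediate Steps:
G(k) = -¼ - k/5 (G(k) = -¼ + k/(-5) = -¼ + k*(-⅕) = -¼ - k/5)
E = -14 (E = -4 - 10 = -14)
((-21 - 8)*E)*G(7) = ((-21 - 8)*(-14))*(-¼ - ⅕*7) = (-29*(-14))*(-¼ - 7/5) = 406*(-33/20) = -6699/10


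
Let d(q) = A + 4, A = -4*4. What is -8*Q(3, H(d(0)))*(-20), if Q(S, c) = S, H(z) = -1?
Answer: 480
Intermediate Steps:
A = -16
d(q) = -12 (d(q) = -16 + 4 = -12)
-8*Q(3, H(d(0)))*(-20) = -8*3*(-20) = -24*(-20) = 480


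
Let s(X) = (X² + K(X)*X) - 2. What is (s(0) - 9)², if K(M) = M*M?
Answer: 121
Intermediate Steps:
K(M) = M²
s(X) = -2 + X² + X³ (s(X) = (X² + X²*X) - 2 = (X² + X³) - 2 = -2 + X² + X³)
(s(0) - 9)² = ((-2 + 0² + 0³) - 9)² = ((-2 + 0 + 0) - 9)² = (-2 - 9)² = (-11)² = 121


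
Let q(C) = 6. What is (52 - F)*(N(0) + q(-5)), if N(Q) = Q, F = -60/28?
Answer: 2274/7 ≈ 324.86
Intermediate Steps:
F = -15/7 (F = -60*1/28 = -15/7 ≈ -2.1429)
(52 - F)*(N(0) + q(-5)) = (52 - 1*(-15/7))*(0 + 6) = (52 + 15/7)*6 = (379/7)*6 = 2274/7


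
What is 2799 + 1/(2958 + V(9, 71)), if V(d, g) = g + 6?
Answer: 8494966/3035 ≈ 2799.0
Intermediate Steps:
V(d, g) = 6 + g
2799 + 1/(2958 + V(9, 71)) = 2799 + 1/(2958 + (6 + 71)) = 2799 + 1/(2958 + 77) = 2799 + 1/3035 = 8494966/3035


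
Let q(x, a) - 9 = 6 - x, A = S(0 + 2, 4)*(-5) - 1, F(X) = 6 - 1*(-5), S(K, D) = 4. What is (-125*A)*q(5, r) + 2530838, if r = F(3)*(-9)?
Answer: 2557088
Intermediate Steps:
F(X) = 11 (F(X) = 6 + 5 = 11)
r = -99 (r = 11*(-9) = -99)
A = -21 (A = 4*(-5) - 1 = -20 - 1 = -21)
q(x, a) = 15 - x (q(x, a) = 9 + (6 - x) = 15 - x)
(-125*A)*q(5, r) + 2530838 = (-125*(-21))*(15 - 1*5) + 2530838 = 2625*(15 - 5) + 2530838 = 2625*10 + 2530838 = 26250 + 2530838 = 2557088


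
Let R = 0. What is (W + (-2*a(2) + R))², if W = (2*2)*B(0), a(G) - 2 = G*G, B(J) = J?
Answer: 144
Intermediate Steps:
a(G) = 2 + G² (a(G) = 2 + G*G = 2 + G²)
W = 0 (W = (2*2)*0 = 4*0 = 0)
(W + (-2*a(2) + R))² = (0 + (-2*(2 + 2²) + 0))² = (0 + (-2*(2 + 4) + 0))² = (0 + (-2*6 + 0))² = (0 + (-12 + 0))² = (0 - 12)² = (-12)² = 144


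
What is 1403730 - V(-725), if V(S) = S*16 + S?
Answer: 1416055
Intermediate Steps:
V(S) = 17*S (V(S) = 16*S + S = 17*S)
1403730 - V(-725) = 1403730 - 17*(-725) = 1403730 - 1*(-12325) = 1403730 + 12325 = 1416055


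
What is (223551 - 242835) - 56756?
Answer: -76040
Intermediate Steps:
(223551 - 242835) - 56756 = -19284 - 56756 = -76040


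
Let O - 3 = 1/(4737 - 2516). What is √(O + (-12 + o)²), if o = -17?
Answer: 5*√166532801/2221 ≈ 29.052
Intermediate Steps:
O = 6664/2221 (O = 3 + 1/(4737 - 2516) = 3 + 1/2221 = 6664/2221 ≈ 3.0005)
√(O + (-12 + o)²) = √(6664/2221 + (-12 - 17)²) = √(6664/2221 + (-29)²) = √(6664/2221 + 841) = √(1874525/2221) = 5*√166532801/2221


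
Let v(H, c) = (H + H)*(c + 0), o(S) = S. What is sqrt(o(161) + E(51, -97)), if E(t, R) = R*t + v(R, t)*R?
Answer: 22*sqrt(1973) ≈ 977.21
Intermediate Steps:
v(H, c) = 2*H*c (v(H, c) = (2*H)*c = 2*H*c)
E(t, R) = R*t + 2*t*R**2 (E(t, R) = R*t + (2*R*t)*R = R*t + 2*t*R**2)
sqrt(o(161) + E(51, -97)) = sqrt(161 - 97*51*(1 + 2*(-97))) = sqrt(161 - 97*51*(1 - 194)) = sqrt(161 - 97*51*(-193)) = sqrt(161 + 954771) = sqrt(954932) = 22*sqrt(1973)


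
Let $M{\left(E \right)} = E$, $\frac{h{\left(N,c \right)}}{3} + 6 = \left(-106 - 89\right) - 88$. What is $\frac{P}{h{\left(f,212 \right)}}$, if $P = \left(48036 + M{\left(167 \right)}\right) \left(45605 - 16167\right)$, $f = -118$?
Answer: $- \frac{1418999914}{867} \approx -1.6367 \cdot 10^{6}$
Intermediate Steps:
$h{\left(N,c \right)} = -867$ ($h{\left(N,c \right)} = -18 + 3 \left(\left(-106 - 89\right) - 88\right) = -18 + 3 \left(-195 - 88\right) = -18 + 3 \left(-283\right) = -18 - 849 = -867$)
$P = 1418999914$ ($P = \left(48036 + 167\right) \left(45605 - 16167\right) = 48203 \cdot 29438 = 1418999914$)
$\frac{P}{h{\left(f,212 \right)}} = \frac{1418999914}{-867} = 1418999914 \left(- \frac{1}{867}\right) = - \frac{1418999914}{867}$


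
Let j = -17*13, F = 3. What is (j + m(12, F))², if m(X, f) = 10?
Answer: 44521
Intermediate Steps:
j = -221
(j + m(12, F))² = (-221 + 10)² = (-211)² = 44521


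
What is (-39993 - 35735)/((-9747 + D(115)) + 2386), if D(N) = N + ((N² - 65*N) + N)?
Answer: 75728/1381 ≈ 54.836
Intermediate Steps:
D(N) = N² - 63*N (D(N) = N + (N² - 64*N) = N² - 63*N)
(-39993 - 35735)/((-9747 + D(115)) + 2386) = (-39993 - 35735)/((-9747 + 115*(-63 + 115)) + 2386) = -75728/((-9747 + 115*52) + 2386) = -75728/((-9747 + 5980) + 2386) = -75728/(-3767 + 2386) = -75728/(-1381) = -75728*(-1/1381) = 75728/1381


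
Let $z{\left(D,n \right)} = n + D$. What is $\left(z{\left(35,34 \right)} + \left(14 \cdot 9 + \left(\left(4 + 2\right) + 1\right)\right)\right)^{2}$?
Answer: $40804$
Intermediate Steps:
$z{\left(D,n \right)} = D + n$
$\left(z{\left(35,34 \right)} + \left(14 \cdot 9 + \left(\left(4 + 2\right) + 1\right)\right)\right)^{2} = \left(\left(35 + 34\right) + \left(14 \cdot 9 + \left(\left(4 + 2\right) + 1\right)\right)\right)^{2} = \left(69 + \left(126 + \left(6 + 1\right)\right)\right)^{2} = \left(69 + \left(126 + 7\right)\right)^{2} = \left(69 + 133\right)^{2} = 202^{2} = 40804$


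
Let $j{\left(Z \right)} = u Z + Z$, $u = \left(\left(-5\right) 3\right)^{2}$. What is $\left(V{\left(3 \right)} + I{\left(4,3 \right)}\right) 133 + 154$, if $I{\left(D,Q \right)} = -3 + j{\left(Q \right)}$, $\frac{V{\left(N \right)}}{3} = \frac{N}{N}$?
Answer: $90328$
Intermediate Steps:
$u = 225$ ($u = \left(-15\right)^{2} = 225$)
$V{\left(N \right)} = 3$ ($V{\left(N \right)} = 3 \frac{N}{N} = 3 \cdot 1 = 3$)
$j{\left(Z \right)} = 226 Z$ ($j{\left(Z \right)} = 225 Z + Z = 226 Z$)
$I{\left(D,Q \right)} = -3 + 226 Q$
$\left(V{\left(3 \right)} + I{\left(4,3 \right)}\right) 133 + 154 = \left(3 + \left(-3 + 226 \cdot 3\right)\right) 133 + 154 = \left(3 + \left(-3 + 678\right)\right) 133 + 154 = \left(3 + 675\right) 133 + 154 = 678 \cdot 133 + 154 = 90174 + 154 = 90328$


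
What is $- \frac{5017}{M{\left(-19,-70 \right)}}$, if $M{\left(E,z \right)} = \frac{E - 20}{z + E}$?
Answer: $- \frac{446513}{39} \approx -11449.0$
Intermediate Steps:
$M{\left(E,z \right)} = \frac{-20 + E}{E + z}$
$- \frac{5017}{M{\left(-19,-70 \right)}} = - \frac{5017}{\frac{1}{-19 - 70} \left(-20 - 19\right)} = - \frac{5017}{\frac{1}{-89} \left(-39\right)} = - \frac{5017}{\left(- \frac{1}{89}\right) \left(-39\right)} = - \frac{5017}{\frac{39}{89}} = \left(-5017\right) \frac{89}{39} = - \frac{446513}{39}$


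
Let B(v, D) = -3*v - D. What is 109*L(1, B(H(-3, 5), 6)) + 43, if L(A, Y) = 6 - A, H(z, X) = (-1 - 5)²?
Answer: 588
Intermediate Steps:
H(z, X) = 36 (H(z, X) = (-6)² = 36)
B(v, D) = -D - 3*v
109*L(1, B(H(-3, 5), 6)) + 43 = 109*(6 - 1*1) + 43 = 109*(6 - 1) + 43 = 109*5 + 43 = 545 + 43 = 588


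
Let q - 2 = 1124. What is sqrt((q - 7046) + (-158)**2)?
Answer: 138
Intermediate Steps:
q = 1126 (q = 2 + 1124 = 1126)
sqrt((q - 7046) + (-158)**2) = sqrt((1126 - 7046) + (-158)**2) = sqrt(-5920 + 24964) = sqrt(19044) = 138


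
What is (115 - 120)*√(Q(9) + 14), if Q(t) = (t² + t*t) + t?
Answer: -5*√185 ≈ -68.007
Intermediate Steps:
Q(t) = t + 2*t² (Q(t) = (t² + t²) + t = 2*t² + t = t + 2*t²)
(115 - 120)*√(Q(9) + 14) = (115 - 120)*√(9*(1 + 2*9) + 14) = -5*√(9*(1 + 18) + 14) = -5*√(9*19 + 14) = -5*√(171 + 14) = -5*√185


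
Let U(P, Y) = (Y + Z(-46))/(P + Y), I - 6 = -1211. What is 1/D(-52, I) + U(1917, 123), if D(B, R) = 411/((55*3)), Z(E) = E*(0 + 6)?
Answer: 1789/5480 ≈ 0.32646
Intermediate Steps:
I = -1205 (I = 6 - 1211 = -1205)
Z(E) = 6*E (Z(E) = E*6 = 6*E)
D(B, R) = 137/55 (D(B, R) = 411/165 = 411*(1/165) = 137/55)
U(P, Y) = (-276 + Y)/(P + Y) (U(P, Y) = (Y + 6*(-46))/(P + Y) = (Y - 276)/(P + Y) = (-276 + Y)/(P + Y))
1/D(-52, I) + U(1917, 123) = 1/(137/55) + (-276 + 123)/(1917 + 123) = 55/137 - 153/2040 = 55/137 + (1/2040)*(-153) = 55/137 - 3/40 = 1789/5480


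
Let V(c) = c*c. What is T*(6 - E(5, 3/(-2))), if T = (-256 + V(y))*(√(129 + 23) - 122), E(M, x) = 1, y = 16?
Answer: 0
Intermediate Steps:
V(c) = c²
T = 0 (T = (-256 + 16²)*(√(129 + 23) - 122) = (-256 + 256)*(√152 - 122) = 0*(2*√38 - 122) = 0*(-122 + 2*√38) = 0)
T*(6 - E(5, 3/(-2))) = 0*(6 - 1*1) = 0*(6 - 1) = 0*5 = 0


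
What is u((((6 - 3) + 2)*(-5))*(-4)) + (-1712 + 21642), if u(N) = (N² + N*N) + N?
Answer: 40030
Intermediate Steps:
u(N) = N + 2*N² (u(N) = (N² + N²) + N = 2*N² + N = N + 2*N²)
u((((6 - 3) + 2)*(-5))*(-4)) + (-1712 + 21642) = ((((6 - 3) + 2)*(-5))*(-4))*(1 + 2*((((6 - 3) + 2)*(-5))*(-4))) + (-1712 + 21642) = (((3 + 2)*(-5))*(-4))*(1 + 2*(((3 + 2)*(-5))*(-4))) + 19930 = ((5*(-5))*(-4))*(1 + 2*((5*(-5))*(-4))) + 19930 = (-25*(-4))*(1 + 2*(-25*(-4))) + 19930 = 100*(1 + 2*100) + 19930 = 100*(1 + 200) + 19930 = 100*201 + 19930 = 20100 + 19930 = 40030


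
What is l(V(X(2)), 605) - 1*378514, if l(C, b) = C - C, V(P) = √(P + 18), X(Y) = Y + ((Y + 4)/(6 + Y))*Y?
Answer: -378514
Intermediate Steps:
X(Y) = Y + Y*(4 + Y)/(6 + Y) (X(Y) = Y + ((4 + Y)/(6 + Y))*Y = Y + Y*(4 + Y)/(6 + Y))
V(P) = √(18 + P)
l(C, b) = 0
l(V(X(2)), 605) - 1*378514 = 0 - 1*378514 = 0 - 378514 = -378514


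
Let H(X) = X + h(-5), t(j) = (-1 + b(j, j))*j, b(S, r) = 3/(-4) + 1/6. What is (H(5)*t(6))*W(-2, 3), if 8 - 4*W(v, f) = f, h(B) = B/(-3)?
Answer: -475/6 ≈ -79.167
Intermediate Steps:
h(B) = -B/3 (h(B) = B*(-⅓) = -B/3)
W(v, f) = 2 - f/4
b(S, r) = -7/12 (b(S, r) = 3*(-¼) + 1*(⅙) = -¾ + ⅙ = -7/12)
t(j) = -19*j/12 (t(j) = (-1 - 7/12)*j = -19*j/12)
H(X) = 5/3 + X (H(X) = X - ⅓*(-5) = X + 5/3 = 5/3 + X)
(H(5)*t(6))*W(-2, 3) = ((5/3 + 5)*(-19/12*6))*(2 - ¼*3) = ((20/3)*(-19/2))*(2 - ¾) = -190/3*5/4 = -475/6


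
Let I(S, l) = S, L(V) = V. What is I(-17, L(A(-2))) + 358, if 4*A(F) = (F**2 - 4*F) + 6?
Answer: 341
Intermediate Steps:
A(F) = 3/2 - F + F**2/4 (A(F) = ((F**2 - 4*F) + 6)/4 = (6 + F**2 - 4*F)/4 = 3/2 - F + F**2/4)
I(-17, L(A(-2))) + 358 = -17 + 358 = 341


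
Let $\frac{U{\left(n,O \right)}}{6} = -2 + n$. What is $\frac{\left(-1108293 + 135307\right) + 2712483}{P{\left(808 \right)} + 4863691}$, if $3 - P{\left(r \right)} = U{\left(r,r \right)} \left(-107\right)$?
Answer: $\frac{1739497}{5381146} \approx 0.32326$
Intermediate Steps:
$U{\left(n,O \right)} = -12 + 6 n$ ($U{\left(n,O \right)} = 6 \left(-2 + n\right) = -12 + 6 n$)
$P{\left(r \right)} = -1281 + 642 r$ ($P{\left(r \right)} = 3 - \left(-12 + 6 r\right) \left(-107\right) = 3 - \left(1284 - 642 r\right) = 3 + \left(-1284 + 642 r\right) = -1281 + 642 r$)
$\frac{\left(-1108293 + 135307\right) + 2712483}{P{\left(808 \right)} + 4863691} = \frac{\left(-1108293 + 135307\right) + 2712483}{\left(-1281 + 642 \cdot 808\right) + 4863691} = \frac{-972986 + 2712483}{\left(-1281 + 518736\right) + 4863691} = \frac{1739497}{517455 + 4863691} = \frac{1739497}{5381146}$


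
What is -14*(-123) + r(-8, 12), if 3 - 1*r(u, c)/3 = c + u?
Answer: 1719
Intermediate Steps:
r(u, c) = 9 - 3*c - 3*u (r(u, c) = 9 - 3*(c + u) = 9 + (-3*c - 3*u) = 9 - 3*c - 3*u)
-14*(-123) + r(-8, 12) = -14*(-123) + (9 - 3*12 - 3*(-8)) = 1722 + (9 - 36 + 24) = 1722 - 3 = 1719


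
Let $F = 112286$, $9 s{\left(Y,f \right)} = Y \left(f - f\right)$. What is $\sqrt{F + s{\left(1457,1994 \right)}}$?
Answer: $\sqrt{112286} \approx 335.09$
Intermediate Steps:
$s{\left(Y,f \right)} = 0$ ($s{\left(Y,f \right)} = \frac{Y \left(f - f\right)}{9} = \frac{Y 0}{9} = \frac{1}{9} \cdot 0 = 0$)
$\sqrt{F + s{\left(1457,1994 \right)}} = \sqrt{112286 + 0} = \sqrt{112286}$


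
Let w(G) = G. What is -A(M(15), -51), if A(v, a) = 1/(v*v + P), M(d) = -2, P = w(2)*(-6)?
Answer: 1/8 ≈ 0.12500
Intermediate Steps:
P = -12 (P = 2*(-6) = -12)
A(v, a) = 1/(-12 + v**2) (A(v, a) = 1/(v*v - 12) = 1/(v**2 - 12) = 1/(-12 + v**2))
-A(M(15), -51) = -1/(-12 + (-2)**2) = -1/(-12 + 4) = -1/(-8) = -1*(-1/8) = 1/8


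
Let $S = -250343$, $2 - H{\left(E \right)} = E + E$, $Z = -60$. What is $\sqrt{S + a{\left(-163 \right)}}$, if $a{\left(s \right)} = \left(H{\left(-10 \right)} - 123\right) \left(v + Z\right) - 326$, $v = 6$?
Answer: $i \sqrt{245215} \approx 495.19 i$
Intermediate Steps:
$H{\left(E \right)} = 2 - 2 E$ ($H{\left(E \right)} = 2 - \left(E + E\right) = 2 - 2 E$)
$a{\left(s \right)} = 5128$ ($a{\left(s \right)} = \left(\left(2 - -20\right) - 123\right) \left(6 - 60\right) - 326 = \left(\left(2 + 20\right) - 123\right) \left(-54\right) - 326 = \left(22 - 123\right) \left(-54\right) - 326 = \left(-101\right) \left(-54\right) - 326 = 5454 - 326 = 5128$)
$\sqrt{S + a{\left(-163 \right)}} = \sqrt{-250343 + 5128} = \sqrt{-245215} = i \sqrt{245215}$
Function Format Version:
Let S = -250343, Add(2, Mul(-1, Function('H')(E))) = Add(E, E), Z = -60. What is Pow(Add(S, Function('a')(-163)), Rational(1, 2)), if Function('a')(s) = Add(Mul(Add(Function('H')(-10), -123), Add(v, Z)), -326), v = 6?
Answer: Mul(I, Pow(245215, Rational(1, 2))) ≈ Mul(495.19, I)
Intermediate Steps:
Function('H')(E) = Add(2, Mul(-2, E)) (Function('H')(E) = Add(2, Mul(-1, Add(E, E))) = Add(2, Mul(-1, Mul(2, E))) = Add(2, Mul(-2, E)))
Function('a')(s) = 5128 (Function('a')(s) = Add(Mul(Add(Add(2, Mul(-2, -10)), -123), Add(6, -60)), -326) = Add(Mul(Add(Add(2, 20), -123), -54), -326) = Add(Mul(Add(22, -123), -54), -326) = Add(Mul(-101, -54), -326) = Add(5454, -326) = 5128)
Pow(Add(S, Function('a')(-163)), Rational(1, 2)) = Pow(Add(-250343, 5128), Rational(1, 2)) = Pow(-245215, Rational(1, 2)) = Mul(I, Pow(245215, Rational(1, 2)))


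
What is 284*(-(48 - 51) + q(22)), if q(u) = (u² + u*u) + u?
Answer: 282012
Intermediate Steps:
q(u) = u + 2*u² (q(u) = (u² + u²) + u = 2*u² + u = u + 2*u²)
284*(-(48 - 51) + q(22)) = 284*(-(48 - 51) + 22*(1 + 2*22)) = 284*(-1*(-3) + 22*(1 + 44)) = 284*(3 + 22*45) = 284*(3 + 990) = 284*993 = 282012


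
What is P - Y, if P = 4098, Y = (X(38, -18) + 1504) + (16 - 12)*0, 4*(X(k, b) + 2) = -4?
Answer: 2597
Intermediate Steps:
X(k, b) = -3 (X(k, b) = -2 + (¼)*(-4) = -2 - 1 = -3)
Y = 1501 (Y = (-3 + 1504) + (16 - 12)*0 = 1501 + 4*0 = 1501 + 0 = 1501)
P - Y = 4098 - 1*1501 = 4098 - 1501 = 2597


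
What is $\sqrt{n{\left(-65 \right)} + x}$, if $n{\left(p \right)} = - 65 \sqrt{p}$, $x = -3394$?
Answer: $\sqrt{-3394 - 65 i \sqrt{65}} \approx 4.4844 - 58.43 i$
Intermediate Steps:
$\sqrt{n{\left(-65 \right)} + x} = \sqrt{- 65 \sqrt{-65} - 3394} = \sqrt{- 65 i \sqrt{65} - 3394} = \sqrt{-3394 - 65 i \sqrt{65}}$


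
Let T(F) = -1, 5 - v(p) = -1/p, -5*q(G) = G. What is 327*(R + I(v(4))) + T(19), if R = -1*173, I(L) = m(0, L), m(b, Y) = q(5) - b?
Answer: -56899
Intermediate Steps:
q(G) = -G/5
v(p) = 5 + 1/p (v(p) = 5 - (-1)/p = 5 + 1/p)
m(b, Y) = -1 - b (m(b, Y) = -⅕*5 - b = -1 - b)
I(L) = -1 (I(L) = -1 - 1*0 = -1 + 0 = -1)
R = -173
327*(R + I(v(4))) + T(19) = 327*(-173 - 1) - 1 = 327*(-174) - 1 = -56898 - 1 = -56899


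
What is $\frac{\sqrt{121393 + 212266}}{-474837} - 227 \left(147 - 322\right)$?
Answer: $39725 - \frac{\sqrt{333659}}{474837} \approx 39725.0$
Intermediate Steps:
$\frac{\sqrt{121393 + 212266}}{-474837} - 227 \left(147 - 322\right) = \sqrt{333659} \left(- \frac{1}{474837}\right) - -39725 = - \frac{\sqrt{333659}}{474837} + 39725 = 39725 - \frac{\sqrt{333659}}{474837}$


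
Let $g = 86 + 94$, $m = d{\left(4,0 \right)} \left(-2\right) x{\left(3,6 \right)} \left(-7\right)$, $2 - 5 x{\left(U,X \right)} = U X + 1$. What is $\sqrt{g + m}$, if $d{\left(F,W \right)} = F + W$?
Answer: $\frac{2 i \sqrt{65}}{5} \approx 3.2249 i$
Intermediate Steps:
$x{\left(U,X \right)} = \frac{1}{5} - \frac{U X}{5}$ ($x{\left(U,X \right)} = \frac{2}{5} - \frac{U X + 1}{5} = \frac{2}{5} - \frac{1 + U X}{5} = \frac{2}{5} - \left(\frac{1}{5} + \frac{U X}{5}\right) = \frac{1}{5} - \frac{U X}{5}$)
$m = - \frac{952}{5}$ ($m = \left(4 + 0\right) \left(-2\right) \left(\frac{1}{5} - \frac{3}{5} \cdot 6\right) \left(-7\right) = 4 \left(-2\right) \left(\frac{1}{5} - \frac{18}{5}\right) \left(-7\right) = \left(-8\right) \left(- \frac{17}{5}\right) \left(-7\right) = \frac{136}{5} \left(-7\right) = - \frac{952}{5} \approx -190.4$)
$g = 180$
$\sqrt{g + m} = \sqrt{180 - \frac{952}{5}} = \sqrt{- \frac{52}{5}} = \frac{2 i \sqrt{65}}{5}$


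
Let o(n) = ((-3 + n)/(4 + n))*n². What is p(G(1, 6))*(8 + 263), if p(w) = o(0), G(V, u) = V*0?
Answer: 0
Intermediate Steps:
G(V, u) = 0
o(n) = n²*(-3 + n)/(4 + n) (o(n) = ((-3 + n)/(4 + n))*n² = n²*(-3 + n)/(4 + n))
p(w) = 0 (p(w) = 0²*(-3 + 0)/(4 + 0) = 0*(-3)/4 = 0*(¼)*(-3) = 0)
p(G(1, 6))*(8 + 263) = 0*(8 + 263) = 0*271 = 0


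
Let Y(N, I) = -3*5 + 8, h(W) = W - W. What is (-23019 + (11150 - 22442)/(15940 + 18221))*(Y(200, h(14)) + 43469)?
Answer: -11392307987054/11387 ≈ -1.0005e+9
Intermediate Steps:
h(W) = 0
Y(N, I) = -7 (Y(N, I) = -15 + 8 = -7)
(-23019 + (11150 - 22442)/(15940 + 18221))*(Y(200, h(14)) + 43469) = (-23019 + (11150 - 22442)/(15940 + 18221))*(-7 + 43469) = (-23019 - 11292/34161)*43462 = (-23019 - 11292*1/34161)*43462 = (-23019 - 3764/11387)*43462 = -262121117/11387*43462 = -11392307987054/11387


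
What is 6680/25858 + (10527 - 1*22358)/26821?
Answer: -63380859/346768709 ≈ -0.18278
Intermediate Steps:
6680/25858 + (10527 - 1*22358)/26821 = 6680*(1/25858) + (10527 - 22358)*(1/26821) = 3340/12929 - 11831*1/26821 = 3340/12929 - 11831/26821 = -63380859/346768709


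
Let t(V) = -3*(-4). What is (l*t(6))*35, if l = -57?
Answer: -23940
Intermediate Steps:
t(V) = 12
(l*t(6))*35 = -57*12*35 = -684*35 = -23940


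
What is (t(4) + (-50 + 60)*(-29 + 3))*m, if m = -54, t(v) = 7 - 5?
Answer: 13932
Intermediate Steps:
t(v) = 2
(t(4) + (-50 + 60)*(-29 + 3))*m = (2 + (-50 + 60)*(-29 + 3))*(-54) = (2 + 10*(-26))*(-54) = (2 - 260)*(-54) = -258*(-54) = 13932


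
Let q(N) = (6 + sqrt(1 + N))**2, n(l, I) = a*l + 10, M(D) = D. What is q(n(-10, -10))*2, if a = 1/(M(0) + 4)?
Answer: 89 + 12*sqrt(34) ≈ 158.97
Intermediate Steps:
a = 1/4 (a = 1/(0 + 4) = 1/4 ≈ 0.25000)
n(l, I) = 10 + l/4 (n(l, I) = l/4 + 10 = 10 + l/4)
q(n(-10, -10))*2 = (6 + sqrt(1 + (10 + (1/4)*(-10))))**2*2 = (6 + sqrt(1 + (10 - 5/2)))**2*2 = (6 + sqrt(1 + 15/2))**2*2 = (6 + sqrt(17/2))**2*2 = (6 + sqrt(34)/2)**2*2 = 2*(6 + sqrt(34)/2)**2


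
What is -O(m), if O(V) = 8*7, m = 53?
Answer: -56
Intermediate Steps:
O(V) = 56
-O(m) = -1*56 = -56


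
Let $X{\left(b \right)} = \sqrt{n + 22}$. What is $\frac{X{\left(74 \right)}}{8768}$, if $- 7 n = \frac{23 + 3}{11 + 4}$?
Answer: $\frac{\sqrt{59955}}{460320} \approx 0.00053193$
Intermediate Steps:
$n = - \frac{26}{105}$ ($n = - \frac{\left(23 + 3\right) \frac{1}{11 + 4}}{7} = - \frac{26 \cdot \frac{1}{15}}{7} = \left(- \frac{1}{7}\right) \frac{26}{15} = - \frac{26}{105} \approx -0.24762$)
$X{\left(b \right)} = \frac{2 \sqrt{59955}}{105}$ ($X{\left(b \right)} = \sqrt{- \frac{26}{105} + 22} = \sqrt{\frac{2284}{105}} = \frac{2 \sqrt{59955}}{105}$)
$\frac{X{\left(74 \right)}}{8768} = \frac{\frac{2}{105} \sqrt{59955}}{8768} = \frac{2 \sqrt{59955}}{105} \cdot \frac{1}{8768} = \frac{\sqrt{59955}}{460320}$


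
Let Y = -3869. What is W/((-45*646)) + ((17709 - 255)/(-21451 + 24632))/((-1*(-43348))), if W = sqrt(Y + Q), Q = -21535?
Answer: 8727/68944994 - I*sqrt(6351)/14535 ≈ 0.00012658 - 0.0054828*I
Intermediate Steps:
W = 2*I*sqrt(6351) (W = sqrt(-3869 - 21535) = sqrt(-25404) = 2*I*sqrt(6351) ≈ 159.39*I)
W/((-45*646)) + ((17709 - 255)/(-21451 + 24632))/((-1*(-43348))) = (2*I*sqrt(6351))/((-45*646)) + ((17709 - 255)/(-21451 + 24632))/((-1*(-43348))) = (2*I*sqrt(6351))/(-29070) + (17454/3181)/43348 = (2*I*sqrt(6351))*(-1/29070) + (17454*(1/3181))*(1/43348) = -I*sqrt(6351)/14535 + (17454/3181)*(1/43348) = -I*sqrt(6351)/14535 + 8727/68944994 = 8727/68944994 - I*sqrt(6351)/14535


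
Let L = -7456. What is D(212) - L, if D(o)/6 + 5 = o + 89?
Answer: 9232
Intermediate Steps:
D(o) = 504 + 6*o (D(o) = -30 + 6*(o + 89) = -30 + 6*(89 + o) = -30 + (534 + 6*o) = 504 + 6*o)
D(212) - L = (504 + 6*212) - 1*(-7456) = (504 + 1272) + 7456 = 1776 + 7456 = 9232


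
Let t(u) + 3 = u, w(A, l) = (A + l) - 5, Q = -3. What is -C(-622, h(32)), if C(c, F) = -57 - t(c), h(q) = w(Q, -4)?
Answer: -568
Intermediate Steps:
w(A, l) = -5 + A + l
t(u) = -3 + u
h(q) = -12 (h(q) = -5 - 3 - 4 = -12)
C(c, F) = -54 - c (C(c, F) = -57 - (-3 + c) = -57 + (3 - c) = -54 - c)
-C(-622, h(32)) = -(-54 - 1*(-622)) = -(-54 + 622) = -1*568 = -568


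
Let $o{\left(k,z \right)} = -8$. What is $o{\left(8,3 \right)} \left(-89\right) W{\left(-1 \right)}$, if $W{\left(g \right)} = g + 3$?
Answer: $1424$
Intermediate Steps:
$W{\left(g \right)} = 3 + g$
$o{\left(8,3 \right)} \left(-89\right) W{\left(-1 \right)} = \left(-8\right) \left(-89\right) \left(3 - 1\right) = 712 \cdot 2 = 1424$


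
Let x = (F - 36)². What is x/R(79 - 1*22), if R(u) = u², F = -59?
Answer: 25/9 ≈ 2.7778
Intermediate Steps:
x = 9025 (x = (-59 - 36)² = (-95)² = 9025)
x/R(79 - 1*22) = 9025/((79 - 1*22)²) = 9025/((79 - 22)²) = 9025/(57²) = 9025/3249 = 9025*(1/3249) = 25/9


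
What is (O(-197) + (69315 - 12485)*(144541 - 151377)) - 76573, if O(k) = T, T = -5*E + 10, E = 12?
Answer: -388566503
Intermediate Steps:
T = -50 (T = -5*12 + 10 = -60 + 10 = -50)
O(k) = -50
(O(-197) + (69315 - 12485)*(144541 - 151377)) - 76573 = (-50 + (69315 - 12485)*(144541 - 151377)) - 76573 = (-50 + 56830*(-6836)) - 76573 = (-50 - 388489880) - 76573 = -388489930 - 76573 = -388566503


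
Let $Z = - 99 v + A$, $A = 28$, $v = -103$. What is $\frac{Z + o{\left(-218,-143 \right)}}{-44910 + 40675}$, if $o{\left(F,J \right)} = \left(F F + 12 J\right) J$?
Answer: $\frac{6540319}{4235} \approx 1544.3$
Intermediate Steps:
$Z = 10225$ ($Z = \left(-99\right) \left(-103\right) + 28 = 10197 + 28 = 10225$)
$o{\left(F,J \right)} = J \left(F^{2} + 12 J\right)$ ($o{\left(F,J \right)} = \left(F^{2} + 12 J\right) J = J \left(F^{2} + 12 J\right)$)
$\frac{Z + o{\left(-218,-143 \right)}}{-44910 + 40675} = \frac{10225 - 143 \left(\left(-218\right)^{2} + 12 \left(-143\right)\right)}{-44910 + 40675} = \frac{10225 - 143 \left(47524 - 1716\right)}{-4235} = \left(10225 - 6550544\right) \left(- \frac{1}{4235}\right) = \left(-6540319\right) \left(- \frac{1}{4235}\right) = \frac{6540319}{4235}$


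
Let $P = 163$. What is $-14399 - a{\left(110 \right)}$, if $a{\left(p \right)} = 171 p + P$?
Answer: $-33372$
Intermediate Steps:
$a{\left(p \right)} = 163 + 171 p$ ($a{\left(p \right)} = 171 p + 163 = 163 + 171 p$)
$-14399 - a{\left(110 \right)} = -14399 - \left(163 + 171 \cdot 110\right) = -14399 - \left(163 + 18810\right) = -14399 - 18973 = -33372$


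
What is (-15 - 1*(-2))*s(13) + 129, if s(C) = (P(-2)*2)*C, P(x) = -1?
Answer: 467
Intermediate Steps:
s(C) = -2*C (s(C) = (-1*2)*C = -2*C)
(-15 - 1*(-2))*s(13) + 129 = (-15 - 1*(-2))*(-2*13) + 129 = (-15 + 2)*(-26) + 129 = -13*(-26) + 129 = 338 + 129 = 467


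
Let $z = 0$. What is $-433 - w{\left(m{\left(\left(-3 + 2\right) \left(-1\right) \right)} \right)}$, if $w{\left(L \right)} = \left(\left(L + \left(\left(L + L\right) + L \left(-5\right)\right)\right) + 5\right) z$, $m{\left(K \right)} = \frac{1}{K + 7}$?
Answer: $-433$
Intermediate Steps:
$m{\left(K \right)} = \frac{1}{7 + K}$
$w{\left(L \right)} = 0$ ($w{\left(L \right)} = \left(\left(L + \left(\left(L + L\right) + L \left(-5\right)\right)\right) + 5\right) 0 = \left(\left(L + \left(2 L - 5 L\right)\right) + 5\right) 0 = \left(\left(L - 3 L\right) + 5\right) 0 = \left(- 2 L + 5\right) 0 = \left(5 - 2 L\right) 0 = 0$)
$-433 - w{\left(m{\left(\left(-3 + 2\right) \left(-1\right) \right)} \right)} = -433 - 0 = -433 + 0 = -433$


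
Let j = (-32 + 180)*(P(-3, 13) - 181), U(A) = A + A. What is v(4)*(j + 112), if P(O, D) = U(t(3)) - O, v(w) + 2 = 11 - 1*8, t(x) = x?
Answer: -25344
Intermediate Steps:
U(A) = 2*A
v(w) = 1 (v(w) = -2 + (11 - 1*8) = -2 + (11 - 8) = -2 + 3 = 1)
P(O, D) = 6 - O (P(O, D) = 2*3 - O = 6 - O)
j = -25456 (j = (-32 + 180)*((6 - 1*(-3)) - 181) = 148*((6 + 3) - 181) = 148*(9 - 181) = 148*(-172) = -25456)
v(4)*(j + 112) = 1*(-25456 + 112) = 1*(-25344) = -25344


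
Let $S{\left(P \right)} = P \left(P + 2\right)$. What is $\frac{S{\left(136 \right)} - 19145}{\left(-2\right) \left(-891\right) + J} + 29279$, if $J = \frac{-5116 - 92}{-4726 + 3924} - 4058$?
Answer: $\frac{26646149265}{910072} \approx 29279.0$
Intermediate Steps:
$S{\left(P \right)} = P \left(2 + P\right)$
$J = - \frac{1624654}{401}$ ($J = - \frac{5208}{-802} - 4058 = \left(-5208\right) \left(- \frac{1}{802}\right) - 4058 = \frac{2604}{401} - 4058 = - \frac{1624654}{401} \approx -4051.5$)
$\frac{S{\left(136 \right)} - 19145}{\left(-2\right) \left(-891\right) + J} + 29279 = \frac{136 \left(2 + 136\right) - 19145}{\left(-2\right) \left(-891\right) - \frac{1624654}{401}} + 29279 = \frac{136 \cdot 138 - 19145}{1782 - \frac{1624654}{401}} + 29279 = \frac{18768 - 19145}{- \frac{910072}{401}} + 29279 = \left(-377\right) \left(- \frac{401}{910072}\right) + 29279 = \frac{151177}{910072} + 29279 = \frac{26646149265}{910072}$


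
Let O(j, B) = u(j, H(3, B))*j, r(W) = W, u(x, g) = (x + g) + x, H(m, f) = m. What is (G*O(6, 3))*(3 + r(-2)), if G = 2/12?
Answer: 15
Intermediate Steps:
u(x, g) = g + 2*x (u(x, g) = (g + x) + x = g + 2*x)
G = ⅙ (G = 2*(1/12) = ⅙ ≈ 0.16667)
O(j, B) = j*(3 + 2*j) (O(j, B) = (3 + 2*j)*j = j*(3 + 2*j))
(G*O(6, 3))*(3 + r(-2)) = ((6*(3 + 2*6))/6)*(3 - 2) = ((6*(3 + 12))/6)*1 = ((6*15)/6)*1 = ((⅙)*90)*1 = 15*1 = 15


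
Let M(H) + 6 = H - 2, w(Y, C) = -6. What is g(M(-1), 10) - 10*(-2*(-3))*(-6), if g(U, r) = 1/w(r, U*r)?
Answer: 2159/6 ≈ 359.83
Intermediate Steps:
M(H) = -8 + H (M(H) = -6 + (H - 2) = -6 + (-2 + H) = -8 + H)
g(U, r) = -⅙ (g(U, r) = 1/(-6) = -⅙)
g(M(-1), 10) - 10*(-2*(-3))*(-6) = -⅙ - 10*(-2*(-3))*(-6) = -⅙ - 10*6*(-6) = -⅙ - 60*(-6) = -⅙ - 1*(-360) = -⅙ + 360 = 2159/6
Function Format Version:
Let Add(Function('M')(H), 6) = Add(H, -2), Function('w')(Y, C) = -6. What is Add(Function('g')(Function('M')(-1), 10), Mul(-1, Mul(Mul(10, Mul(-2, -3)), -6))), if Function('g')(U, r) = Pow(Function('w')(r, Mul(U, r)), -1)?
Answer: Rational(2159, 6) ≈ 359.83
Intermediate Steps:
Function('M')(H) = Add(-8, H) (Function('M')(H) = Add(-6, Add(H, -2)) = Add(-6, Add(-2, H)) = Add(-8, H))
Function('g')(U, r) = Rational(-1, 6) (Function('g')(U, r) = Pow(-6, -1) = Rational(-1, 6))
Add(Function('g')(Function('M')(-1), 10), Mul(-1, Mul(Mul(10, Mul(-2, -3)), -6))) = Add(Rational(-1, 6), Mul(-1, Mul(Mul(10, Mul(-2, -3)), -6))) = Add(Rational(-1, 6), Mul(-1, Mul(Mul(10, 6), -6))) = Add(Rational(-1, 6), Mul(-1, Mul(60, -6))) = Add(Rational(-1, 6), Mul(-1, -360)) = Add(Rational(-1, 6), 360) = Rational(2159, 6)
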